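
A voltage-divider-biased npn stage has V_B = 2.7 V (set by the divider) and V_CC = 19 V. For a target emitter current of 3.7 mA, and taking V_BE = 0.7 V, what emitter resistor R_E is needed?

V_E = V_B − V_BE = 2.7 − 0.7 = 2 V.
R_E = V_E / I_E = 2 / 3.7 = 0.541 kΩ.

R_E ≈ 0.54 kΩ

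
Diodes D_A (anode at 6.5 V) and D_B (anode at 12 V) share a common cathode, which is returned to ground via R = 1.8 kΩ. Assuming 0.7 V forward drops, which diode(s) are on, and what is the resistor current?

Assume both conduct. Then node N would need to be at both 6.5−0.7 = 5.8 V and 12−0.7 = 11.3 V, which is impossible.
Assume only D_B conducts: V_N = 12 − 0.7 = 11.3 V, so I_R = 11.3/1.8 = 6.28 mA.
Check D_A: its anode-to-cathode voltage is 6.5 − 11.3 = -4.8 V < 0.7 V, so it is off. The assumption is consistent.

Only D_B conducts; I_R ≈ 6.3 mA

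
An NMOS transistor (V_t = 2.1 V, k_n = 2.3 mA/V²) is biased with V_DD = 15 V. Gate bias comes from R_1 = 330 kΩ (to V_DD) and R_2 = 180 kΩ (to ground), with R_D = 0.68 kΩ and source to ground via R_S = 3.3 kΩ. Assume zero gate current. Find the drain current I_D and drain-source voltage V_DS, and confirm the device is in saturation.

V_G = V_DD·R_2/(R_1+R_2) = 15×180/510 = 5.29 V.
Assume saturation: I_D = (k_n/2)(V_GS − V_t)² with V_GS = V_G − I_D·R_S = 5.29 − 3.3·I_D.
Substituting gives 12.5·I_D² − 25.2·I_D + 11.7 = 0, with roots I_D = 0.727 or 1.29 mA.
The root I_D = 1.29 mA gives V_GS = 1.04 V ≤ V_t, so take I_D = 0.727 mA.
Then V_GS = 2.9 V and V_DS = V_DD − I_D(R_D+R_S) = 15 − 0.727×3.98 = 12.1 V.
Saturation requires V_DS ≥ V_GS − V_t = 0.795 V; 12.1 ≥ 0.795 ✓.

I_D ≈ 0.73 mA, V_DS ≈ 12 V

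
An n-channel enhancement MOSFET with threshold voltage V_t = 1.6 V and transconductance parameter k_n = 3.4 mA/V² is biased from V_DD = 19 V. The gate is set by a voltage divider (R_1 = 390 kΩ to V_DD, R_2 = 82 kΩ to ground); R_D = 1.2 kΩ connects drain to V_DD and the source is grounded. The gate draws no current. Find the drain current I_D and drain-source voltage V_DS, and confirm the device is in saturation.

V_G = V_DD·R_2/(R_1+R_2) = 19×82/472 = 3.3 V. With the source grounded, V_GS = V_G = 3.3 V.
Assume saturation: I_D = (k_n/2)(V_GS − V_t)² = (3.4/2)×(3.3 − 1.6)² = 1.7×1.7² = 4.92 mA.
V_DS = V_DD − I_D·R_D = 19 − 4.92×1.2 = 13.1 V.
Saturation requires V_DS ≥ V_GS − V_t = 1.7 V; 13.1 ≥ 1.7 ✓.

I_D ≈ 4.9 mA, V_DS ≈ 13 V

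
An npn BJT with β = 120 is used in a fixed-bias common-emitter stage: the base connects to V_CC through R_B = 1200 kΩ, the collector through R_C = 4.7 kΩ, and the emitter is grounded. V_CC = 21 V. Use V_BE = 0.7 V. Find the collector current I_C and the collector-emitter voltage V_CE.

I_C ≈ 2 mA, V_CE ≈ 11 V

Base loop: V_CC = I_B·R_B + V_BE, so I_B = (21 − 0.7)/1200 kΩ = 0.0169 mA.
In the active region I_C = β·I_B = 120 × 0.0169 = 2.03 mA.
Collector loop: V_CE = V_CC − I_C·R_C = 21 − 2.03×4.7 = 11.5 V.
Since V_CE = 11.5 V > V_CE(sat) ≈ 0.2 V, the transistor is in the active region as assumed.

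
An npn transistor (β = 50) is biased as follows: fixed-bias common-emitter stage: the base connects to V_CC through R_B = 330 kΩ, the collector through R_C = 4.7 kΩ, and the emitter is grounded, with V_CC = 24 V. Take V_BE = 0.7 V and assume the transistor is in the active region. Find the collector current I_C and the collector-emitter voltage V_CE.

I_C ≈ 3.5 mA, V_CE ≈ 7.4 V

Base loop: V_CC = I_B·R_B + V_BE, so I_B = (24 − 0.7)/330 kΩ = 0.0706 mA.
In the active region I_C = β·I_B = 50 × 0.0706 = 3.53 mA.
Collector loop: V_CE = V_CC − I_C·R_C = 24 − 3.53×4.7 = 7.41 V.
Since V_CE = 7.41 V > V_CE(sat) ≈ 0.2 V, the transistor is in the active region as assumed.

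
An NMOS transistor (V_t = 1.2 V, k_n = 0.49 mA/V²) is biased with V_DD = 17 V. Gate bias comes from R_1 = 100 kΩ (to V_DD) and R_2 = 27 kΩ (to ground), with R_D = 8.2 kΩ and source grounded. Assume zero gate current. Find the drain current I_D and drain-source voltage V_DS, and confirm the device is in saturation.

V_G = V_DD·R_2/(R_1+R_2) = 17×27/127 = 3.61 V. With the source grounded, V_GS = V_G = 3.61 V.
Assume saturation: I_D = (k_n/2)(V_GS − V_t)² = (0.49/2)×(3.61 − 1.2)² = 0.245×2.41² = 1.43 mA.
V_DS = V_DD − I_D·R_D = 17 − 1.43×8.2 = 5.29 V.
Saturation requires V_DS ≥ V_GS − V_t = 2.41 V; 5.29 ≥ 2.41 ✓.

I_D ≈ 1.4 mA, V_DS ≈ 5.3 V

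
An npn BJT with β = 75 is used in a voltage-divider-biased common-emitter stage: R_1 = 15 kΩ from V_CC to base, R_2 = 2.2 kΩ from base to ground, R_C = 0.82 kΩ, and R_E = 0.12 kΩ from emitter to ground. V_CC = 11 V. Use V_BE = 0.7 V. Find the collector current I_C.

I_C ≈ 4.8 mA

Thevenize the base divider: V_Th = V_CC·R_2/(R_1+R_2) = 11×2.2/17.2 = 1.41 V, R_Th = R_1‖R_2 = 1.92 kΩ.
Base-emitter loop: V_Th = I_B·R_Th + V_BE + (β+1)I_B·R_E, so I_B = (1.41 − 0.7) / (1.92 + 76×0.12) = 0.064 mA.
I_C = β·I_B = 75×0.064 = 4.8 mA, and I_E = (β+1)I_B = 4.87 mA.
V_CE = V_CC − I_C·R_C − I_E·R_E = 11 − 4.8×0.82 − 4.87×0.12 = 6.48 V.
V_CE = 6.48 V > 0.2 V confirms active-region operation.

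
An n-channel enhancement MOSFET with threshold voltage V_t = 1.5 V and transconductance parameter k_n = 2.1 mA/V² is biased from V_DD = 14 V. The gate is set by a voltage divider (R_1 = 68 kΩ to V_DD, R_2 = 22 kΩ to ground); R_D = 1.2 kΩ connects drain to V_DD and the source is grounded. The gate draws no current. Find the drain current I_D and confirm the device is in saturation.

V_G = V_DD·R_2/(R_1+R_2) = 14×22/90 = 3.42 V. With the source grounded, V_GS = V_G = 3.42 V.
Assume saturation: I_D = (k_n/2)(V_GS − V_t)² = (2.1/2)×(3.42 − 1.5)² = 1.05×1.92² = 3.88 mA.
V_DS = V_DD − I_D·R_D = 14 − 3.88×1.2 = 9.34 V.
Saturation requires V_DS ≥ V_GS − V_t = 1.92 V; 9.34 ≥ 1.92 ✓.

I_D ≈ 3.9 mA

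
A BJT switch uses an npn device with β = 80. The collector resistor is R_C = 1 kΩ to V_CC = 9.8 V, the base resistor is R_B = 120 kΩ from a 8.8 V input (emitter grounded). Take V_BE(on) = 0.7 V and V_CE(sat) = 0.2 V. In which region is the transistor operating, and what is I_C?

Assume active. Base-emitter loop: I_B = (V_BB − V_BE)/R_B = (8.8 − 0.7)/120 = 0.0675 mA.
I_C = β·I_B = 80×0.0675 = 5.4 mA.
V_CE = V_CC − I_C·R_C = 9.8 − 5.4×1 = 4.4 V > V_CE(sat), so the active-region assumption holds.

active; I_C ≈ 5.4 mA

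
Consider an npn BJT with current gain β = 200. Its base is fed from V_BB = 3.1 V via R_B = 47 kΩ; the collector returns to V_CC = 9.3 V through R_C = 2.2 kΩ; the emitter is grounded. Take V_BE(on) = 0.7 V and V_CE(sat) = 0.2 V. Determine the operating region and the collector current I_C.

saturation; I_C ≈ 4.1 mA

Assume active: I_B = (3.1 − 0.7)/47 = 0.0511 mA, giving I_C = β·I_B = 10.2 mA.
But then V_CE = 9.3 − 10.2×2.2 = -13.2 V < V_CE(sat) = 0.2 V — impossible in the active region.
So the transistor is saturated. With V_CE = 0.2 V, I_C = (V_CC − 0.2)/R_C = 9.1/2.2 = 4.14 mA.
Check: β·I_B = 10.2 mA > I_C = 4.14 mA, confirming saturation.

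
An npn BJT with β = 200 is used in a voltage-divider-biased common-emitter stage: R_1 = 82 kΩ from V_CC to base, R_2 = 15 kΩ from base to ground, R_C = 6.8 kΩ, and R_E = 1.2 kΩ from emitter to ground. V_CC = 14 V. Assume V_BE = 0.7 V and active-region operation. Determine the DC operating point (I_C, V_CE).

Thevenize the base divider: V_Th = V_CC·R_2/(R_1+R_2) = 14×15/97 = 2.16 V, R_Th = R_1‖R_2 = 12.7 kΩ.
Base-emitter loop: V_Th = I_B·R_Th + V_BE + (β+1)I_B·R_E, so I_B = (2.16 − 0.7) / (12.7 + 201×1.2) = 0.00577 mA.
I_C = β·I_B = 200×0.00577 = 1.15 mA, and I_E = (β+1)I_B = 1.16 mA.
V_CE = V_CC − I_C·R_C − I_E·R_E = 14 − 1.15×6.8 − 1.16×1.2 = 4.76 V.
V_CE = 4.76 V > 0.2 V confirms active-region operation.

I_C ≈ 1.2 mA, V_CE ≈ 4.8 V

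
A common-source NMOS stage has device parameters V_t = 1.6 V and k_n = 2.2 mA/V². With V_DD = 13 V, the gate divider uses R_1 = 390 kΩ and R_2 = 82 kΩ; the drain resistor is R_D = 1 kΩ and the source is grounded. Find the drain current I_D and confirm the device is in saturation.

V_G = V_DD·R_2/(R_1+R_2) = 13×82/472 = 2.26 V. With the source grounded, V_GS = V_G = 2.26 V.
Assume saturation: I_D = (k_n/2)(V_GS − V_t)² = (2.2/2)×(2.26 − 1.6)² = 1.1×0.658² = 0.477 mA.
V_DS = V_DD − I_D·R_D = 13 − 0.477×1 = 12.5 V.
Saturation requires V_DS ≥ V_GS − V_t = 0.658 V; 12.5 ≥ 0.658 ✓.

I_D ≈ 0.48 mA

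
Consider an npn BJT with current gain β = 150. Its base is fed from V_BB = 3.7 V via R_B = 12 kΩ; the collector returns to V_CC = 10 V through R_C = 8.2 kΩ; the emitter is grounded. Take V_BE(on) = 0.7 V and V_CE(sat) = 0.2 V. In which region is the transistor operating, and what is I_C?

saturation; I_C ≈ 1.2 mA

Assume active: I_B = (3.7 − 0.7)/12 = 0.25 mA, giving I_C = β·I_B = 37.5 mA.
But then V_CE = 10 − 37.5×8.2 = -298 V < V_CE(sat) = 0.2 V — impossible in the active region.
So the transistor is saturated. With V_CE = 0.2 V, I_C = (V_CC − 0.2)/R_C = 9.8/8.2 = 1.2 mA.
Check: β·I_B = 37.5 mA > I_C = 1.2 mA, confirming saturation.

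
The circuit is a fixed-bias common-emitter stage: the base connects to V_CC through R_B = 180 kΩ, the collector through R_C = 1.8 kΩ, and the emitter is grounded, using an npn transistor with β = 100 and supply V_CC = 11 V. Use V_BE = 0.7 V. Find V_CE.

Base loop: V_CC = I_B·R_B + V_BE, so I_B = (11 − 0.7)/180 kΩ = 0.0572 mA.
In the active region I_C = β·I_B = 100 × 0.0572 = 5.72 mA.
Collector loop: V_CE = V_CC − I_C·R_C = 11 − 5.72×1.8 = 0.7 V.
Since V_CE = 0.7 V > V_CE(sat) ≈ 0.2 V, the transistor is in the active region as assumed.

V_CE ≈ 0.7 V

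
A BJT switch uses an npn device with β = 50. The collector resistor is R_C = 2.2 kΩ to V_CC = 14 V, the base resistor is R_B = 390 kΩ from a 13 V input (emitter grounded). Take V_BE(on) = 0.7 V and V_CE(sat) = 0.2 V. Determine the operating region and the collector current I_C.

active; I_C ≈ 1.6 mA

Assume active. Base-emitter loop: I_B = (V_BB − V_BE)/R_B = (13 − 0.7)/390 = 0.0315 mA.
I_C = β·I_B = 50×0.0315 = 1.58 mA.
V_CE = V_CC − I_C·R_C = 14 − 1.58×2.2 = 10.5 V > V_CE(sat), so the active-region assumption holds.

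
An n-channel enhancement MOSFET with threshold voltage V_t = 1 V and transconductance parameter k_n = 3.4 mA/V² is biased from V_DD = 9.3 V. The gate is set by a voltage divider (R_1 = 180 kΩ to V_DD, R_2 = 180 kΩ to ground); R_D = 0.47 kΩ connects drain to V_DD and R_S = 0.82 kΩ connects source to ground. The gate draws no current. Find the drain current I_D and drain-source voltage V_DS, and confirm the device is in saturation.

V_G = V_DD·R_2/(R_1+R_2) = 9.3×180/360 = 4.65 V.
Assume saturation: I_D = (k_n/2)(V_GS − V_t)² with V_GS = V_G − I_D·R_S = 4.65 − 0.82·I_D.
Substituting gives 1.14·I_D² − 11.2·I_D + 22.6 = 0, with roots I_D = 2.87 or 6.91 mA.
The root I_D = 6.91 mA gives V_GS = -1.02 V ≤ V_t, so take I_D = 2.87 mA.
Then V_GS = 2.3 V and V_DS = V_DD − I_D(R_D+R_S) = 9.3 − 2.87×1.29 = 5.6 V.
Saturation requires V_DS ≥ V_GS − V_t = 1.3 V; 5.6 ≥ 1.3 ✓.

I_D ≈ 2.9 mA, V_DS ≈ 5.6 V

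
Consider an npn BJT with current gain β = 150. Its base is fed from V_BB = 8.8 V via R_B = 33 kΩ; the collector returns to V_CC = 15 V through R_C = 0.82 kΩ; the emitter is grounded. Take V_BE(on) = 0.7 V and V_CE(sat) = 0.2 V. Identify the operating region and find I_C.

Assume active: I_B = (8.8 − 0.7)/33 = 0.245 mA, giving I_C = β·I_B = 36.8 mA.
But then V_CE = 15 − 36.8×0.82 = -15.2 V < V_CE(sat) = 0.2 V — impossible in the active region.
So the transistor is saturated. With V_CE = 0.2 V, I_C = (V_CC − 0.2)/R_C = 14.8/0.82 = 18 mA.
Check: β·I_B = 36.8 mA > I_C = 18 mA, confirming saturation.

saturation; I_C ≈ 18 mA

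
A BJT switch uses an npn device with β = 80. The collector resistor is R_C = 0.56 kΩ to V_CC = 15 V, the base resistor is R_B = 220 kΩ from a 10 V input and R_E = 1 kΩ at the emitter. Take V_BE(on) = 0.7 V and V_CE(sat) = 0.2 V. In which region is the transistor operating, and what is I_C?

active; I_C ≈ 2.5 mA

Assume active. Base-emitter loop: I_B = (V_BB − V_BE)/(R_B + (β+1)R_E) = (10 − 0.7)/(220 + 81×1) = 0.0309 mA.
I_C = β·I_B = 80×0.0309 = 2.47 mA.
V_CE = V_CC − I_C·R_C − I_E·R_E = 15 − 2.47×0.56 − 2.5×1 = 11.1 V > V_CE(sat), so the active-region assumption holds.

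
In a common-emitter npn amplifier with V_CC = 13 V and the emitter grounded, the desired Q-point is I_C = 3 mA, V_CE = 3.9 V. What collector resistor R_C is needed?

R_C ≈ 3 kΩ

Collector loop: V_CC = I_C·R_C + V_CE.
R_C = (V_CC − V_CE)/I_C = (13 − 3.9)/3 = 3.03 kΩ.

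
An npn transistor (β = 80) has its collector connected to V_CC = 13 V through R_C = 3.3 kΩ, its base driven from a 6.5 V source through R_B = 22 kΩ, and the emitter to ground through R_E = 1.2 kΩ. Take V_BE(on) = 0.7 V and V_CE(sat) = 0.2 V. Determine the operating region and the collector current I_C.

Assume active: I_B = (6.5 − 0.7)/(22 + 81×1.2) = 0.0487 mA, I_C = β·I_B = 3.89 mA.
Then V_CE = 13 − 3.89×3.3 − 3.94×1.2 = -4.58 V < 0.2 V — the active assumption fails.
Re-solve with V_CE = 0.2 V. KCL at the emitter: V_E/R_E = (V_BB−0.7−V_E)/R_B + (V_CC−0.2−V_E)/R_C, giving V_E = 3.51 V.
I_C = (V_CC − 0.2 − V_E)/R_C = (12.8 − 3.51)/3.3 = 2.82 mA.
Check: I_B = (5.8 − 3.51)/22 = 0.104 mA, and β·I_B = 8.34 mA > I_C, confirming saturation.

saturation; I_C ≈ 2.8 mA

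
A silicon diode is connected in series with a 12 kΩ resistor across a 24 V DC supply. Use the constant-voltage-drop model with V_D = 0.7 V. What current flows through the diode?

I ≈ 1.9 mA

KVL around the loop: 24 = V_D + I·R = 0.7 + I × 12 kΩ.
So I = (24 − 0.7) / 12 kΩ = 23.3 / 12 = 1.94 mA.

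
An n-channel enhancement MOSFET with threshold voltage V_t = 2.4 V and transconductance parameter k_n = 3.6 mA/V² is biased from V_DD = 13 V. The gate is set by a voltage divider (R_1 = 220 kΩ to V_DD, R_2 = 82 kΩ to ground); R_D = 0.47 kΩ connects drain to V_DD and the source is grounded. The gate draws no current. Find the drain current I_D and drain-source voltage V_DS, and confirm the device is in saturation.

V_G = V_DD·R_2/(R_1+R_2) = 13×82/302 = 3.53 V. With the source grounded, V_GS = V_G = 3.53 V.
Assume saturation: I_D = (k_n/2)(V_GS − V_t)² = (3.6/2)×(3.53 − 2.4)² = 1.8×1.13² = 2.3 mA.
V_DS = V_DD − I_D·R_D = 13 − 2.3×0.47 = 11.9 V.
Saturation requires V_DS ≥ V_GS − V_t = 1.13 V; 11.9 ≥ 1.13 ✓.

I_D ≈ 2.3 mA, V_DS ≈ 12 V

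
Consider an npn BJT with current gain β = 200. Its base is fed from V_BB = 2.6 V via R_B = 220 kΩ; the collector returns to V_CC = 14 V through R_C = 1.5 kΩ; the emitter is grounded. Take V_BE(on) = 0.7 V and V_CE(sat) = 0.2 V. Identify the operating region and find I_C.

active; I_C ≈ 1.7 mA

Assume active. Base-emitter loop: I_B = (V_BB − V_BE)/R_B = (2.6 − 0.7)/220 = 0.00864 mA.
I_C = β·I_B = 200×0.00864 = 1.73 mA.
V_CE = V_CC − I_C·R_C = 14 − 1.73×1.5 = 11.4 V > V_CE(sat), so the active-region assumption holds.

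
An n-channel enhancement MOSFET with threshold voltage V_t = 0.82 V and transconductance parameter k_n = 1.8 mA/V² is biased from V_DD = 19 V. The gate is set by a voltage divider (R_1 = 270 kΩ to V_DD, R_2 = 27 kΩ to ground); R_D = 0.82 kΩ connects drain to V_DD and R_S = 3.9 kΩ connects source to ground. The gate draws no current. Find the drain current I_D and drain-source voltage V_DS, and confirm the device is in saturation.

I_D ≈ 0.13 mA, V_DS ≈ 18 V

V_G = V_DD·R_2/(R_1+R_2) = 19×27/297 = 1.73 V.
Assume saturation: I_D = (k_n/2)(V_GS − V_t)² with V_GS = V_G − I_D·R_S = 1.73 − 3.9·I_D.
Substituting gives 13.7·I_D² − 7.37·I_D + 0.741 = 0, with roots I_D = 0.134 or 0.405 mA.
The root I_D = 0.405 mA gives V_GS = 0.15 V ≤ V_t, so take I_D = 0.134 mA.
Then V_GS = 1.21 V and V_DS = V_DD − I_D(R_D+R_S) = 19 − 0.134×4.72 = 18.4 V.
Saturation requires V_DS ≥ V_GS − V_t = 0.386 V; 18.4 ≥ 0.386 ✓.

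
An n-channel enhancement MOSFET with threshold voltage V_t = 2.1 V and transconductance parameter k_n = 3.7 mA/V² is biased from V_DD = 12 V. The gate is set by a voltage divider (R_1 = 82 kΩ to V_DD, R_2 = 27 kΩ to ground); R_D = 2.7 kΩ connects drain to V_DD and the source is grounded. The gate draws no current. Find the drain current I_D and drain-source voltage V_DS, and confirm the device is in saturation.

I_D ≈ 1.4 mA, V_DS ≈ 8.2 V

V_G = V_DD·R_2/(R_1+R_2) = 12×27/109 = 2.97 V. With the source grounded, V_GS = V_G = 2.97 V.
Assume saturation: I_D = (k_n/2)(V_GS − V_t)² = (3.7/2)×(2.97 − 2.1)² = 1.85×0.872² = 1.41 mA.
V_DS = V_DD − I_D·R_D = 12 − 1.41×2.7 = 8.2 V.
Saturation requires V_DS ≥ V_GS − V_t = 0.872 V; 8.2 ≥ 0.872 ✓.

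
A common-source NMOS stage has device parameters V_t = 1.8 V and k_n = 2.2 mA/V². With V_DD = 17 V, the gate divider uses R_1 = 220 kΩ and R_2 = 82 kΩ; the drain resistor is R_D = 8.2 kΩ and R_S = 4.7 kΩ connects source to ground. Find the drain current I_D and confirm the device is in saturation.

I_D ≈ 0.46 mA

V_G = V_DD·R_2/(R_1+R_2) = 17×82/302 = 4.62 V.
Assume saturation: I_D = (k_n/2)(V_GS − V_t)² with V_GS = V_G − I_D·R_S = 4.62 − 4.7·I_D.
Substituting gives 24.3·I_D² − 30.1·I_D + 8.72 = 0, with roots I_D = 0.461 or 0.778 mA.
The root I_D = 0.778 mA gives V_GS = 0.959 V ≤ V_t, so take I_D = 0.461 mA.
Then V_GS = 2.45 V and V_DS = V_DD − I_D(R_D+R_S) = 17 − 0.461×12.9 = 11 V.
Saturation requires V_DS ≥ V_GS − V_t = 0.648 V; 11 ≥ 0.648 ✓.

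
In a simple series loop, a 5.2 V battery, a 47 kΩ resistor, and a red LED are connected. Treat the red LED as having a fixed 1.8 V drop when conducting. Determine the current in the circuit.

KVL around the loop: 5.2 = V_D + I·R = 1.8 + I × 47 kΩ.
So I = (5.2 − 1.8) / 47 kΩ = 3.4 / 47 = 0.0723 mA.

I ≈ 0.072 mA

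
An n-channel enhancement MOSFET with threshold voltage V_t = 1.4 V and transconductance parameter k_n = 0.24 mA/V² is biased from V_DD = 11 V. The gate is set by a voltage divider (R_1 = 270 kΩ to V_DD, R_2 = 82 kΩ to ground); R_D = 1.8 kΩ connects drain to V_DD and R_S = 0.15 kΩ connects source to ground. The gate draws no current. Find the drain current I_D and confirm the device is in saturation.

I_D ≈ 0.16 mA

V_G = V_DD·R_2/(R_1+R_2) = 11×82/352 = 2.56 V.
Assume saturation: I_D = (k_n/2)(V_GS − V_t)² with V_GS = V_G − I_D·R_S = 2.56 − 0.15·I_D.
Substituting gives 0.0027·I_D² − 1.04·I_D + 0.162 = 0, with roots I_D = 0.156 or 386 mA.
The root I_D = 386 mA gives V_GS = -55.3 V ≤ V_t, so take I_D = 0.156 mA.
Then V_GS = 2.54 V and V_DS = V_DD − I_D(R_D+R_S) = 11 − 0.156×1.95 = 10.7 V.
Saturation requires V_DS ≥ V_GS − V_t = 1.14 V; 10.7 ≥ 1.14 ✓.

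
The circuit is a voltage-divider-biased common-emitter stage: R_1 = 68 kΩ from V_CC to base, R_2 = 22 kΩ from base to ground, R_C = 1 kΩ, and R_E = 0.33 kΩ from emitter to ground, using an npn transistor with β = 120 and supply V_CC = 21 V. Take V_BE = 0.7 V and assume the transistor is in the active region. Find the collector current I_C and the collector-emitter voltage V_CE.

I_C ≈ 9.4 mA, V_CE ≈ 8.5 V

Thevenize the base divider: V_Th = V_CC·R_2/(R_1+R_2) = 21×22/90 = 5.13 V, R_Th = R_1‖R_2 = 16.6 kΩ.
Base-emitter loop: V_Th = I_B·R_Th + V_BE + (β+1)I_B·R_E, so I_B = (5.13 − 0.7) / (16.6 + 121×0.33) = 0.0784 mA.
I_C = β·I_B = 120×0.0784 = 9.41 mA, and I_E = (β+1)I_B = 9.49 mA.
V_CE = V_CC − I_C·R_C − I_E·R_E = 21 − 9.41×1 − 9.49×0.33 = 8.46 V.
V_CE = 8.46 V > 0.2 V confirms active-region operation.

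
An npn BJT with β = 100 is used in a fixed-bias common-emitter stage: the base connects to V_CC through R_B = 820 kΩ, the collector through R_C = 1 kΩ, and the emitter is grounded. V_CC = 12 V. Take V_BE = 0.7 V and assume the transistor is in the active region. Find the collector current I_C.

Base loop: V_CC = I_B·R_B + V_BE, so I_B = (12 − 0.7)/820 kΩ = 0.0138 mA.
In the active region I_C = β·I_B = 100 × 0.0138 = 1.38 mA.
Collector loop: V_CE = V_CC − I_C·R_C = 12 − 1.38×1 = 10.6 V.
Since V_CE = 10.6 V > V_CE(sat) ≈ 0.2 V, the transistor is in the active region as assumed.

I_C ≈ 1.4 mA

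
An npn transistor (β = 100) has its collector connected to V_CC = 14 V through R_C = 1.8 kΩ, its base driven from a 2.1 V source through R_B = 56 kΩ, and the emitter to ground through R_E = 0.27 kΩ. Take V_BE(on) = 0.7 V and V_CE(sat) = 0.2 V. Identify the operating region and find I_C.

active; I_C ≈ 1.7 mA

Assume active. Base-emitter loop: I_B = (V_BB − V_BE)/(R_B + (β+1)R_E) = (2.1 − 0.7)/(56 + 101×0.27) = 0.0168 mA.
I_C = β·I_B = 100×0.0168 = 1.68 mA.
V_CE = V_CC − I_C·R_C − I_E·R_E = 14 − 1.68×1.8 − 1.7×0.27 = 10.5 V > V_CE(sat), so the active-region assumption holds.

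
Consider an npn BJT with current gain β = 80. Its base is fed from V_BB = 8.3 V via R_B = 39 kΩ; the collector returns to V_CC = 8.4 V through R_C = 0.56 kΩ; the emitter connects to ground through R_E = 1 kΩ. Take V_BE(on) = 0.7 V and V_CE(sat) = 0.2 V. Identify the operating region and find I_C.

Assume active. Base-emitter loop: I_B = (V_BB − V_BE)/(R_B + (β+1)R_E) = (8.3 − 0.7)/(39 + 81×1) = 0.0633 mA.
I_C = β·I_B = 80×0.0633 = 5.07 mA.
V_CE = V_CC − I_C·R_C − I_E·R_E = 8.4 − 5.07×0.56 − 5.13×1 = 0.433 V > V_CE(sat), so the active-region assumption holds.

active; I_C ≈ 5.1 mA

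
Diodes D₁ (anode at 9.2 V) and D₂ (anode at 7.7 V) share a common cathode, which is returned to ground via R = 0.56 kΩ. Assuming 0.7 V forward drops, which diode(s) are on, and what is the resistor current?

Only D₁ conducts; I_R ≈ 15 mA

Assume both conduct. Then node N would need to be at both 9.2−0.7 = 8.5 V and 7.7−0.7 = 7 V, which is impossible.
Assume only D₁ conducts: V_N = 9.2 − 0.7 = 8.5 V, so I_R = 8.5/0.56 = 15.2 mA.
Check D₂: its anode-to-cathode voltage is 7.7 − 8.5 = -0.8 V < 0.7 V, so it is off. The assumption is consistent.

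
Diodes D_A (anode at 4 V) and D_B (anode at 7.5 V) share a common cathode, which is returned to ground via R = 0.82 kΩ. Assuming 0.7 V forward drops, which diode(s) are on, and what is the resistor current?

Assume both conduct. Then node N would need to be at both 4−0.7 = 3.3 V and 7.5−0.7 = 6.8 V, which is impossible.
Assume only D_B conducts: V_N = 7.5 − 0.7 = 6.8 V, so I_R = 6.8/0.82 = 8.29 mA.
Check D_A: its anode-to-cathode voltage is 4 − 6.8 = -2.8 V < 0.7 V, so it is off. The assumption is consistent.

Only D_B conducts; I_R ≈ 8.3 mA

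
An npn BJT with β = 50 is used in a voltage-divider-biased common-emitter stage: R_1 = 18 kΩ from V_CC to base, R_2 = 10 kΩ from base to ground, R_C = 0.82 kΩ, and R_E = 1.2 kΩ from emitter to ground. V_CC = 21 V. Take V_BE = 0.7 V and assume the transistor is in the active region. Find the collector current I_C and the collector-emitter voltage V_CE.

I_C ≈ 5 mA, V_CE ≈ 11 V

Thevenize the base divider: V_Th = V_CC·R_2/(R_1+R_2) = 21×10/28 = 7.5 V, R_Th = R_1‖R_2 = 6.43 kΩ.
Base-emitter loop: V_Th = I_B·R_Th + V_BE + (β+1)I_B·R_E, so I_B = (7.5 − 0.7) / (6.43 + 51×1.2) = 0.101 mA.
I_C = β·I_B = 50×0.101 = 5.03 mA, and I_E = (β+1)I_B = 5.13 mA.
V_CE = V_CC − I_C·R_C − I_E·R_E = 21 − 5.03×0.82 − 5.13×1.2 = 10.7 V.
V_CE = 10.7 V > 0.2 V confirms active-region operation.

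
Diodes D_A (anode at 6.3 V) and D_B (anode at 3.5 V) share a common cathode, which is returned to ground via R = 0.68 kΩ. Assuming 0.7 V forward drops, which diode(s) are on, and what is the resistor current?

Assume both conduct. Then node N would need to be at both 6.3−0.7 = 5.6 V and 3.5−0.7 = 2.8 V, which is impossible.
Assume only D_A conducts: V_N = 6.3 − 0.7 = 5.6 V, so I_R = 5.6/0.68 = 8.24 mA.
Check D_B: its anode-to-cathode voltage is 3.5 − 5.6 = -2.1 V < 0.7 V, so it is off. The assumption is consistent.

Only D_A conducts; I_R ≈ 8.2 mA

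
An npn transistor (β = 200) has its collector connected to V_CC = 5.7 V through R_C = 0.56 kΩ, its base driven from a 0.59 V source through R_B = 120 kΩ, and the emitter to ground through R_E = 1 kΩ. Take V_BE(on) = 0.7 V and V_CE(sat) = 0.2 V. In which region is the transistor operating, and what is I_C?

V_BB = 0.59 V ≤ V_BE(on) = 0.7 V, so the base-emitter junction is not forward biased.
The transistor is in cutoff: I_B = I_C = 0.

cutoff; I_C ≈ 0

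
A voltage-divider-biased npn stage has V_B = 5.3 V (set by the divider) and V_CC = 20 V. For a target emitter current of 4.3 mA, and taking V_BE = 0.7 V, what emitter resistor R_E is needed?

R_E ≈ 1.1 kΩ

V_E = V_B − V_BE = 5.3 − 0.7 = 4.6 V.
R_E = V_E / I_E = 4.6 / 4.3 = 1.07 kΩ.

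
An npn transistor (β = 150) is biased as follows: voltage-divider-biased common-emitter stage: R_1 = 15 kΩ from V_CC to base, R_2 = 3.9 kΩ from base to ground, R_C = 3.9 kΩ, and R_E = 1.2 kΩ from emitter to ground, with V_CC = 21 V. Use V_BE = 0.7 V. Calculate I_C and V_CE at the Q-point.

I_C ≈ 3 mA, V_CE ≈ 5.9 V

Thevenize the base divider: V_Th = V_CC·R_2/(R_1+R_2) = 21×3.9/18.9 = 4.33 V, R_Th = R_1‖R_2 = 3.1 kΩ.
Base-emitter loop: V_Th = I_B·R_Th + V_BE + (β+1)I_B·R_E, so I_B = (4.33 − 0.7) / (3.1 + 151×1.2) = 0.0197 mA.
I_C = β·I_B = 150×0.0197 = 2.96 mA, and I_E = (β+1)I_B = 2.98 mA.
V_CE = V_CC − I_C·R_C − I_E·R_E = 21 − 2.96×3.9 − 2.98×1.2 = 5.89 V.
V_CE = 5.89 V > 0.2 V confirms active-region operation.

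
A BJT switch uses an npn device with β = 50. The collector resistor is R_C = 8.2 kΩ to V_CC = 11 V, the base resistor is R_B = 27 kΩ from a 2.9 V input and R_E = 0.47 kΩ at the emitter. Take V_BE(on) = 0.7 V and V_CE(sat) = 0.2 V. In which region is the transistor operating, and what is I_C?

Assume active: I_B = (2.9 − 0.7)/(27 + 51×0.47) = 0.0432 mA, I_C = β·I_B = 2.16 mA.
Then V_CE = 11 − 2.16×8.2 − 2.2×0.47 = -7.73 V < 0.2 V — the active assumption fails.
Re-solve with V_CE = 0.2 V. KCL at the emitter: V_E/R_E = (V_BB−0.7−V_E)/R_B + (V_CC−0.2−V_E)/R_C, giving V_E = 0.612 V.
I_C = (V_CC − 0.2 − V_E)/R_C = (10.8 − 0.612)/8.2 = 1.24 mA.
Check: I_B = (2.2 − 0.612)/27 = 0.0588 mA, and β·I_B = 2.94 mA > I_C, confirming saturation.

saturation; I_C ≈ 1.2 mA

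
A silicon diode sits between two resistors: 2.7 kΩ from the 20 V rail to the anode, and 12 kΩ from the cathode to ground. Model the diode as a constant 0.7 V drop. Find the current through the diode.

The two resistors are in series with the diode, so KVL gives 20 = I·2.7 + 0.7 + I·12.
I = (20 − 0.7) / (2.7 + 12) kΩ = 19.3 / 14.7 = 1.31 mA.

I ≈ 1.3 mA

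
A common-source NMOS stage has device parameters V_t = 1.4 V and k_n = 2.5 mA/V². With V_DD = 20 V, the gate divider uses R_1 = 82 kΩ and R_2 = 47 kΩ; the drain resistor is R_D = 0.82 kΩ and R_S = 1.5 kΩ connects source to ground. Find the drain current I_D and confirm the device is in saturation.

V_G = V_DD·R_2/(R_1+R_2) = 20×47/129 = 7.29 V.
Assume saturation: I_D = (k_n/2)(V_GS − V_t)² with V_GS = V_G − I_D·R_S = 7.29 − 1.5·I_D.
Substituting gives 2.81·I_D² − 23.1·I_D + 43.3 = 0, with roots I_D = 2.91 or 5.3 mA.
The root I_D = 5.3 mA gives V_GS = -0.659 V ≤ V_t, so take I_D = 2.91 mA.
Then V_GS = 2.93 V and V_DS = V_DD − I_D(R_D+R_S) = 20 − 2.91×2.32 = 13.3 V.
Saturation requires V_DS ≥ V_GS − V_t = 1.53 V; 13.3 ≥ 1.53 ✓.

I_D ≈ 2.9 mA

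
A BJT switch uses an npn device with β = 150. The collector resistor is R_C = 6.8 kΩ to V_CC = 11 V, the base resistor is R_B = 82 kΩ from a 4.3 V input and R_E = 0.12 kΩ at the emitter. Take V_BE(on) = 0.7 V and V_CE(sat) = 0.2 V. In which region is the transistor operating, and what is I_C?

saturation; I_C ≈ 1.6 mA

Assume active: I_B = (4.3 − 0.7)/(82 + 151×0.12) = 0.036 mA, I_C = β·I_B = 5.39 mA.
Then V_CE = 11 − 5.39×6.8 − 5.43×0.12 = -26.3 V < 0.2 V — the active assumption fails.
Re-solve with V_CE = 0.2 V. KCL at the emitter: V_E/R_E = (V_BB−0.7−V_E)/R_B + (V_CC−0.2−V_E)/R_C, giving V_E = 0.192 V.
I_C = (V_CC − 0.2 − V_E)/R_C = (10.8 − 0.192)/6.8 = 1.56 mA.
Check: I_B = (3.6 − 0.192)/82 = 0.0416 mA, and β·I_B = 6.23 mA > I_C, confirming saturation.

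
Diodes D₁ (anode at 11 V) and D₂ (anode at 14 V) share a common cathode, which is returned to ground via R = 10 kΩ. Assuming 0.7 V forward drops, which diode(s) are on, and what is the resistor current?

Only D₂ conducts; I_R ≈ 1.3 mA

Assume both conduct. Then node N would need to be at both 11−0.7 = 10.3 V and 14−0.7 = 13.3 V, which is impossible.
Assume only D₂ conducts: V_N = 14 − 0.7 = 13.3 V, so I_R = 13.3/10 = 1.33 mA.
Check D₁: its anode-to-cathode voltage is 11 − 13.3 = -2.3 V < 0.7 V, so it is off. The assumption is consistent.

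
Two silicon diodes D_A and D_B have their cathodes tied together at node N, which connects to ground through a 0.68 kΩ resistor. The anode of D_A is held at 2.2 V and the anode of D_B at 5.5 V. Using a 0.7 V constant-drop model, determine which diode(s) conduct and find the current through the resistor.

Assume both conduct. Then node N would need to be at both 2.2−0.7 = 1.5 V and 5.5−0.7 = 4.8 V, which is impossible.
Assume only D_B conducts: V_N = 5.5 − 0.7 = 4.8 V, so I_R = 4.8/0.68 = 7.06 mA.
Check D_A: its anode-to-cathode voltage is 2.2 − 4.8 = -2.6 V < 0.7 V, so it is off. The assumption is consistent.

Only D_B conducts; I_R ≈ 7.1 mA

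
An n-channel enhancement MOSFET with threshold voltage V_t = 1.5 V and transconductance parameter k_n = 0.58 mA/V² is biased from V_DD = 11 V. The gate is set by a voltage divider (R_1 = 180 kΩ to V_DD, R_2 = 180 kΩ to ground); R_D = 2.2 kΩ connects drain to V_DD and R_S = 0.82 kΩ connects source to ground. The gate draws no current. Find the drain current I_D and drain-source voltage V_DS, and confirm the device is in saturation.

V_G = V_DD·R_2/(R_1+R_2) = 11×180/360 = 5.5 V.
Assume saturation: I_D = (k_n/2)(V_GS − V_t)² with V_GS = V_G − I_D·R_S = 5.5 − 0.82·I_D.
Substituting gives 0.195·I_D² − 2.9·I_D + 4.64 = 0, with roots I_D = 1.82 or 13.1 mA.
The root I_D = 13.1 mA gives V_GS = -5.21 V ≤ V_t, so take I_D = 1.82 mA.
Then V_GS = 4.01 V and V_DS = V_DD − I_D(R_D+R_S) = 11 − 1.82×3.02 = 5.5 V.
Saturation requires V_DS ≥ V_GS − V_t = 2.51 V; 5.5 ≥ 2.51 ✓.

I_D ≈ 1.8 mA, V_DS ≈ 5.5 V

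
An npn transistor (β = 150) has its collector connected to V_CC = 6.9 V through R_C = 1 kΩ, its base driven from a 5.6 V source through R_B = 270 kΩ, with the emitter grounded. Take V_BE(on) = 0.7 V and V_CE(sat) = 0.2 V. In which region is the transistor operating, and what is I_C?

Assume active. Base-emitter loop: I_B = (V_BB − V_BE)/R_B = (5.6 − 0.7)/270 = 0.0181 mA.
I_C = β·I_B = 150×0.0181 = 2.72 mA.
V_CE = V_CC − I_C·R_C = 6.9 − 2.72×1 = 4.18 V > V_CE(sat), so the active-region assumption holds.

active; I_C ≈ 2.7 mA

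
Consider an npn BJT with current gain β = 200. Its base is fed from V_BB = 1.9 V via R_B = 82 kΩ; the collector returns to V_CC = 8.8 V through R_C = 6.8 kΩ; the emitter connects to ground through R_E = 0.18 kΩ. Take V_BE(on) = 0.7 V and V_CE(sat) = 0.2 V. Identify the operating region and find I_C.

Assume active: I_B = (1.9 − 0.7)/(82 + 201×0.18) = 0.0102 mA, I_C = β·I_B = 2.03 mA.
Then V_CE = 8.8 − 2.03×6.8 − 2.04×0.18 = -5.38 V < 0.2 V — the active assumption fails.
Re-solve with V_CE = 0.2 V. KCL at the emitter: V_E/R_E = (V_BB−0.7−V_E)/R_B + (V_CC−0.2−V_E)/R_C, giving V_E = 0.224 V.
I_C = (V_CC − 0.2 − V_E)/R_C = (8.6 − 0.224)/6.8 = 1.23 mA.
Check: I_B = (1.2 − 0.224)/82 = 0.0119 mA, and β·I_B = 2.38 mA > I_C, confirming saturation.

saturation; I_C ≈ 1.2 mA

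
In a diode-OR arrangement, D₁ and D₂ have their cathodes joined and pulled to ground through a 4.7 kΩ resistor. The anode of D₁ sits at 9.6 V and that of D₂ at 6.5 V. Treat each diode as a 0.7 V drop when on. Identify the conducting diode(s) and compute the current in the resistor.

Only D₁ conducts; I_R ≈ 1.9 mA

Assume both conduct. Then node N would need to be at both 9.6−0.7 = 8.9 V and 6.5−0.7 = 5.8 V, which is impossible.
Assume only D₁ conducts: V_N = 9.6 − 0.7 = 8.9 V, so I_R = 8.9/4.7 = 1.89 mA.
Check D₂: its anode-to-cathode voltage is 6.5 − 8.9 = -2.4 V < 0.7 V, so it is off. The assumption is consistent.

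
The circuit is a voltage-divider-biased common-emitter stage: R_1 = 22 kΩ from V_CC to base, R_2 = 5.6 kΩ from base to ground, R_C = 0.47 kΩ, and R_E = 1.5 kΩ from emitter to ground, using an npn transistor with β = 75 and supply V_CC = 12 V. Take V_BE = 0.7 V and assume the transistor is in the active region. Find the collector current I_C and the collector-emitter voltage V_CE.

I_C ≈ 1.1 mA, V_CE ≈ 9.8 V

Thevenize the base divider: V_Th = V_CC·R_2/(R_1+R_2) = 12×5.6/27.6 = 2.43 V, R_Th = R_1‖R_2 = 4.46 kΩ.
Base-emitter loop: V_Th = I_B·R_Th + V_BE + (β+1)I_B·R_E, so I_B = (2.43 − 0.7) / (4.46 + 76×1.5) = 0.0146 mA.
I_C = β·I_B = 75×0.0146 = 1.1 mA, and I_E = (β+1)I_B = 1.11 mA.
V_CE = V_CC − I_C·R_C − I_E·R_E = 12 − 1.1×0.47 − 1.11×1.5 = 9.81 V.
V_CE = 9.81 V > 0.2 V confirms active-region operation.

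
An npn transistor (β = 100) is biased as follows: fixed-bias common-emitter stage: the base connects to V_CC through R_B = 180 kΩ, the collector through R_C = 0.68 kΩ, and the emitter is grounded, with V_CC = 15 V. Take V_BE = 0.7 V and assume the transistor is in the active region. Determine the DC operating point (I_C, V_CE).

I_C ≈ 7.9 mA, V_CE ≈ 9.6 V

Base loop: V_CC = I_B·R_B + V_BE, so I_B = (15 − 0.7)/180 kΩ = 0.0794 mA.
In the active region I_C = β·I_B = 100 × 0.0794 = 7.94 mA.
Collector loop: V_CE = V_CC − I_C·R_C = 15 − 7.94×0.68 = 9.6 V.
Since V_CE = 9.6 V > V_CE(sat) ≈ 0.2 V, the transistor is in the active region as assumed.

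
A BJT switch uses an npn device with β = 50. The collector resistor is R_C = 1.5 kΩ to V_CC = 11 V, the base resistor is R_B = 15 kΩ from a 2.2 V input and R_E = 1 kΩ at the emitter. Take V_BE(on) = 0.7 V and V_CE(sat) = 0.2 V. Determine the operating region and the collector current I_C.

active; I_C ≈ 1.1 mA

Assume active. Base-emitter loop: I_B = (V_BB − V_BE)/(R_B + (β+1)R_E) = (2.2 − 0.7)/(15 + 51×1) = 0.0227 mA.
I_C = β·I_B = 50×0.0227 = 1.14 mA.
V_CE = V_CC − I_C·R_C − I_E·R_E = 11 − 1.14×1.5 − 1.16×1 = 8.14 V > V_CE(sat), so the active-region assumption holds.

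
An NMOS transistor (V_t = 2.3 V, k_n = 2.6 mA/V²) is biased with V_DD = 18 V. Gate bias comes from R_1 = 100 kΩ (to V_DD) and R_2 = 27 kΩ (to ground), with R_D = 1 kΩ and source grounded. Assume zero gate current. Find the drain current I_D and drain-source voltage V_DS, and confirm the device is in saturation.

I_D ≈ 3 mA, V_DS ≈ 15 V

V_G = V_DD·R_2/(R_1+R_2) = 18×27/127 = 3.83 V. With the source grounded, V_GS = V_G = 3.83 V.
Assume saturation: I_D = (k_n/2)(V_GS − V_t)² = (2.6/2)×(3.83 − 2.3)² = 1.3×1.53² = 3.03 mA.
V_DS = V_DD − I_D·R_D = 18 − 3.03×1 = 15 V.
Saturation requires V_DS ≥ V_GS − V_t = 1.53 V; 15 ≥ 1.53 ✓.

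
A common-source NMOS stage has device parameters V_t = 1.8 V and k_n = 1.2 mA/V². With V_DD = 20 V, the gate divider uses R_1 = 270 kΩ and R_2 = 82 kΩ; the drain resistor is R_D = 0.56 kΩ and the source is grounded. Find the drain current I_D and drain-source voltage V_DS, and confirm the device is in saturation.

I_D ≈ 4.9 mA, V_DS ≈ 17 V

V_G = V_DD·R_2/(R_1+R_2) = 20×82/352 = 4.66 V. With the source grounded, V_GS = V_G = 4.66 V.
Assume saturation: I_D = (k_n/2)(V_GS − V_t)² = (1.2/2)×(4.66 − 1.8)² = 0.6×2.86² = 4.9 mA.
V_DS = V_DD − I_D·R_D = 20 − 4.9×0.56 = 17.3 V.
Saturation requires V_DS ≥ V_GS − V_t = 2.86 V; 17.3 ≥ 2.86 ✓.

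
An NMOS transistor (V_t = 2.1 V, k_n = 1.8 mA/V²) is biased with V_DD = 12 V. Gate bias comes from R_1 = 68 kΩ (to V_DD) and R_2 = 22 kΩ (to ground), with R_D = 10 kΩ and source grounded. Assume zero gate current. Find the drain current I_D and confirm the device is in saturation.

V_G = V_DD·R_2/(R_1+R_2) = 12×22/90 = 2.93 V. With the source grounded, V_GS = V_G = 2.93 V.
Assume saturation: I_D = (k_n/2)(V_GS − V_t)² = (1.8/2)×(2.93 − 2.1)² = 0.9×0.833² = 0.625 mA.
V_DS = V_DD − I_D·R_D = 12 − 0.625×10 = 5.75 V.
Saturation requires V_DS ≥ V_GS − V_t = 0.833 V; 5.75 ≥ 0.833 ✓.

I_D ≈ 0.62 mA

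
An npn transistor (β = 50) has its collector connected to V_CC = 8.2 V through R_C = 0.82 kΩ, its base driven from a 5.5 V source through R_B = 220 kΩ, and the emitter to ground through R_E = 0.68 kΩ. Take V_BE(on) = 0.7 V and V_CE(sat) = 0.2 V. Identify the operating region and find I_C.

active; I_C ≈ 0.94 mA

Assume active. Base-emitter loop: I_B = (V_BB − V_BE)/(R_B + (β+1)R_E) = (5.5 − 0.7)/(220 + 51×0.68) = 0.0188 mA.
I_C = β·I_B = 50×0.0188 = 0.942 mA.
V_CE = V_CC − I_C·R_C − I_E·R_E = 8.2 − 0.942×0.82 − 0.961×0.68 = 6.77 V > V_CE(sat), so the active-region assumption holds.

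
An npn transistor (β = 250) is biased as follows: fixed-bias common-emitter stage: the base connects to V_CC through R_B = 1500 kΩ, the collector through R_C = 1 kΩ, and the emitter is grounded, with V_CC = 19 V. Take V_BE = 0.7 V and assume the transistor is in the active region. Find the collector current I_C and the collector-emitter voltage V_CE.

Base loop: V_CC = I_B·R_B + V_BE, so I_B = (19 − 0.7)/1500 kΩ = 0.0122 mA.
In the active region I_C = β·I_B = 250 × 0.0122 = 3.05 mA.
Collector loop: V_CE = V_CC − I_C·R_C = 19 − 3.05×1 = 15.9 V.
Since V_CE = 15.9 V > V_CE(sat) ≈ 0.2 V, the transistor is in the active region as assumed.

I_C ≈ 3.1 mA, V_CE ≈ 16 V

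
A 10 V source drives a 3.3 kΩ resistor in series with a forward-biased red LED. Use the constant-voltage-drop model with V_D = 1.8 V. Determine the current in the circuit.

KVL around the loop: 10 = V_D + I·R = 1.8 + I × 3.3 kΩ.
So I = (10 − 1.8) / 3.3 kΩ = 8.2 / 3.3 = 2.48 mA.

I ≈ 2.5 mA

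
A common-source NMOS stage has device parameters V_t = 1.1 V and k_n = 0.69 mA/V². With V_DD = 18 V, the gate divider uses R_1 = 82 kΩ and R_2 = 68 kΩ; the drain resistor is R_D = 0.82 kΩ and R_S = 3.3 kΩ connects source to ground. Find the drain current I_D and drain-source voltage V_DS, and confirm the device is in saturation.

V_G = V_DD·R_2/(R_1+R_2) = 18×68/150 = 8.16 V.
Assume saturation: I_D = (k_n/2)(V_GS − V_t)² with V_GS = V_G − I_D·R_S = 8.16 − 3.3·I_D.
Substituting gives 3.76·I_D² − 17.1·I_D + 17.2 = 0, with roots I_D = 1.51 or 3.04 mA.
The root I_D = 3.04 mA gives V_GS = -1.87 V ≤ V_t, so take I_D = 1.51 mA.
Then V_GS = 3.19 V and V_DS = V_DD − I_D(R_D+R_S) = 18 − 1.51×4.12 = 11.8 V.
Saturation requires V_DS ≥ V_GS − V_t = 2.09 V; 11.8 ≥ 2.09 ✓.

I_D ≈ 1.5 mA, V_DS ≈ 12 V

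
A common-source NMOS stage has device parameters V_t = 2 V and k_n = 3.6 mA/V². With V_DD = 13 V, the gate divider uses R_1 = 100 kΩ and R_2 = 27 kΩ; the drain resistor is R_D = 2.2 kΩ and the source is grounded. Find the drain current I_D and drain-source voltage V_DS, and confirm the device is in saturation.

I_D ≈ 1.1 mA, V_DS ≈ 11 V

V_G = V_DD·R_2/(R_1+R_2) = 13×27/127 = 2.76 V. With the source grounded, V_GS = V_G = 2.76 V.
Assume saturation: I_D = (k_n/2)(V_GS − V_t)² = (3.6/2)×(2.76 − 2)² = 1.8×0.764² = 1.05 mA.
V_DS = V_DD − I_D·R_D = 13 − 1.05×2.2 = 10.7 V.
Saturation requires V_DS ≥ V_GS − V_t = 0.764 V; 10.7 ≥ 0.764 ✓.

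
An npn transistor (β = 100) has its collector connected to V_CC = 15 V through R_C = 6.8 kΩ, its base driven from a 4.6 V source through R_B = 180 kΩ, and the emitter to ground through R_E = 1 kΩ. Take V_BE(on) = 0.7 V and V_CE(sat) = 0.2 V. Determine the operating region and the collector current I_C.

Assume active. Base-emitter loop: I_B = (V_BB − V_BE)/(R_B + (β+1)R_E) = (4.6 − 0.7)/(180 + 101×1) = 0.0139 mA.
I_C = β·I_B = 100×0.0139 = 1.39 mA.
V_CE = V_CC − I_C·R_C − I_E·R_E = 15 − 1.39×6.8 − 1.4×1 = 4.16 V > V_CE(sat), so the active-region assumption holds.

active; I_C ≈ 1.4 mA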